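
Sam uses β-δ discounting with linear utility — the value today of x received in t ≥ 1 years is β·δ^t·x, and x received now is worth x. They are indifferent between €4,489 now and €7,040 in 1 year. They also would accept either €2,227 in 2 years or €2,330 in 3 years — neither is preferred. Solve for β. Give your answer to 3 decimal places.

The second indifference involves only future payoffs, so β cancels: β·δ^2·2227 = β·δ^3·2330, giving δ = 2227/2330 = 0.95579.
Now use the now-vs-future pair: 4489 = β·δ·7040 gives β = 4489/(0.95579·7040) ≈ 0.667.

β ≈ 0.667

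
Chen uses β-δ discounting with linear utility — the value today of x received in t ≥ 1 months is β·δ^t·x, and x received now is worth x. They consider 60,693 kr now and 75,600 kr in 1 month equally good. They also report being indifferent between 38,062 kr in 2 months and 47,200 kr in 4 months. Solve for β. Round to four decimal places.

From the later pair, β·δ^2·38062 = β·δ^4·47200; dividing through, δ^2 = 38062/47200 = 0.80640, so δ = 0.89800.
Now use the now-vs-future pair: 60693 = β·δ·75600 gives β = 60693/(0.89800·75600) ≈ 0.8940.

β ≈ 0.8940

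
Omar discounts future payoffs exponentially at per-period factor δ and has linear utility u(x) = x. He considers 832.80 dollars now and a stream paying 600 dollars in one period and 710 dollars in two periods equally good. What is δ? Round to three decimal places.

Equating present values: 832.80 = 600δ + 710δ².
That is, 710δ² + 600δ − 832.80 = 0, a quadratic in δ.
The positive root is δ = [−600 + √(600² + 4·710·832.80)] / (2·710) = (−600 + 1650.803)/1420 ≈ 0.740.

δ ≈ 0.740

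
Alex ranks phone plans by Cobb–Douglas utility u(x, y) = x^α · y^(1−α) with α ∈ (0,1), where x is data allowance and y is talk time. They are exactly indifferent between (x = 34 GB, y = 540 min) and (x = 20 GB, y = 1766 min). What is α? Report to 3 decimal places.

α ≈ 0.691

Set the two utilities equal: 34^α·540^(1−α) = 20^α·1766^(1−α).
(34/20)^α = (1766/540)^(1−α); take logs: α·ln(34/20) = (1−α)·ln(1766/540), i.e. α·0.530628 = (1−α)·1.184903.
So α/(1−α) = (1.184903)/(0.530628) = 2.233020, and α = 2.233020/3.233020 ≈ 0.691.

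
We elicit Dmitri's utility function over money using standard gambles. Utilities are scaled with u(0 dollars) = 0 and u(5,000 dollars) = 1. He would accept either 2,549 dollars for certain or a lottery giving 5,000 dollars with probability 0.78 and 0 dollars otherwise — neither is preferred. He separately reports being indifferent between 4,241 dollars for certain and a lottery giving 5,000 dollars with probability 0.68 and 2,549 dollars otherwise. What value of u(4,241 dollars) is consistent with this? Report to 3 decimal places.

First, u(2,549 dollars) = 0.78·u(5,000 dollars) + 0.22·u(0 dollars) = 0.78.
Then u(4,241 dollars) = 0.68·u(5,000 dollars) + 0.32·u(2,549 dollars) = 0.68·1.00 + 0.32·0.78 = 0.9296.

0.930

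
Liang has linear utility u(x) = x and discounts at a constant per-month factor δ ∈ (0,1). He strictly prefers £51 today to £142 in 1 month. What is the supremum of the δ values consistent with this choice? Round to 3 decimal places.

The preference means 51 > δ·142.
Dividing through by 142 gives δ < 0.35915.

δ < 0.359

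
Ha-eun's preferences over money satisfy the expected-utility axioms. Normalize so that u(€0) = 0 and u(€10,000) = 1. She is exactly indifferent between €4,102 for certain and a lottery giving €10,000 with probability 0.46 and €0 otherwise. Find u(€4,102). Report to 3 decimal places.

The indifference gives u(€4,102) = 0.46·u(€10,000) + 0.54·u(€0) = 0.46·1 + 0.54·0 = 0.46.

0.460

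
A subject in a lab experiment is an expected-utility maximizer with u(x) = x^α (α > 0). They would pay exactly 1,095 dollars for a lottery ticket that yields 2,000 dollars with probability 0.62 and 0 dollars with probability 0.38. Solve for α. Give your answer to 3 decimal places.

EU(lottery) = 0.62·2000^α + 0.38·0 = 0.62·2000^α.
Equating: 1095^α = 0.62·2000^α, i.e. 0.5475^α = 0.62.
Take logs: α = ln 0.62 / ln(1095/2000) ≈ 0.79356.

α ≈ 0.794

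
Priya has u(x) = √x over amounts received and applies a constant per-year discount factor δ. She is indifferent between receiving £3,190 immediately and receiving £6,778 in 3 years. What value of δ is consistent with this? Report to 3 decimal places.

Equating discounted utilities: u(3190) = δ^3·u(6778) ⇒ δ^3 = u(3190)/u(6778).
Since u(x) = √x, δ^3 = √(3190/6778) = 0.68603.
Hence δ = (0.68603)^(1/3) = 0.88196.

δ ≈ 0.882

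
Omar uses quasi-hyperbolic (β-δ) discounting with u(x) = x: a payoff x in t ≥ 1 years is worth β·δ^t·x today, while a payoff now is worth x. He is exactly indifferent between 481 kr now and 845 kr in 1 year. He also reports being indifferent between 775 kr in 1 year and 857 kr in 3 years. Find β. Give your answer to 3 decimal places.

The second indifference involves only future payoffs, so β cancels: β·δ^1·775 = β·δ^3·857, giving δ^2 = 775/857 = 0.90432, so δ = 0.95096.
The first indifference: 481 = β·δ·845, so β = 481/(δ·845) = 481/(0.95096·845) ≈ 0.599.

β ≈ 0.599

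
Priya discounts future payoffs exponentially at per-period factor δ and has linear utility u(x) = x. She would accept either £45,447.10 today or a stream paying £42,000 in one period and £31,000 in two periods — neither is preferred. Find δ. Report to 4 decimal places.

The stream is worth 42000δ + 31000δ² today, so 42000δ + 31000δ² = 45447.10.
That is, 31000δ² + 42000δ − 45447.10 = 0, a quadratic in δ.
The positive root is δ = [−42000 + √(42000² + 4·31000·45447.10)] / (2·31000) = (−42000 + 86020.000)/62000 ≈ 0.7100.

δ ≈ 0.7100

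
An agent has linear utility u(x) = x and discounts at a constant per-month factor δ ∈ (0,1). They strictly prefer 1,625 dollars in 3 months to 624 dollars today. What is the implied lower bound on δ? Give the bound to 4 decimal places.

Comparing present values: 624 < δ^3·1625.
Dividing by 1625: δ^3 > 0.38400. Both sides are positive, so the cube root keeps the direction.
δ > (624/1625)^(1/3) ≈ 0.7268.

δ > 0.7268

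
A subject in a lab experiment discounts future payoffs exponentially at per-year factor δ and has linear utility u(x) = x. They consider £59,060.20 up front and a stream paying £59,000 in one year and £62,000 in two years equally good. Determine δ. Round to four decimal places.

The stream is worth 59000δ + 62000δ² today, so 59000δ + 62000δ² = 59060.20.
Rearranged: 62000δ² + 59000δ − 59060.20 = 0.
By the quadratic formula (taking the positive root), δ = (−59000 + √18127929600.00) / 124000 ≈ 0.6100.

δ ≈ 0.6100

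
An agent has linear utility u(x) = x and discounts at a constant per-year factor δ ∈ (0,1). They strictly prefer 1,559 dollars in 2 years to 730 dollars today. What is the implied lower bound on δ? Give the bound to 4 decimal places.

δ > 0.6843

Comparing present values: 730 < δ^2·1559.
Dividing by 1559: δ^2 > 0.46825. Both sides are positive, so the square root keeps the direction.
δ > 0.46825^(1/2) = 0.6843.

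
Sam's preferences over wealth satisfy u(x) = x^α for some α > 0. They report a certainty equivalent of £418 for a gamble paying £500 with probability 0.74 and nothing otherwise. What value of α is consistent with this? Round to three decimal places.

α ≈ 1.681

The lottery's expected utility is 0.74·u(500) + 0.26·u(0) = 0.74·500^α (since u(0) = 0 for α > 0).
Setting u(418) equal to that: 418^α = 0.74·500^α ⇒ (418/500)^α = 0.74.
α = ln(0.74) / ln(418/500) = -0.301105/-0.179127 ≈ 1.681.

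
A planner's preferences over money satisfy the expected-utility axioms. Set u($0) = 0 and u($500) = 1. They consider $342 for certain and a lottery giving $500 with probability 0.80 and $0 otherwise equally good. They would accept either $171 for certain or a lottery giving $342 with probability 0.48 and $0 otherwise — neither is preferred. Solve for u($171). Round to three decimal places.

0.384

The first gamble pins u($342): it must equal 0.80·1 + 0.20·0 = 0.80.
Chaining: u($171) = 0.48·0.80 + 0.52·0.00 = 0.3840.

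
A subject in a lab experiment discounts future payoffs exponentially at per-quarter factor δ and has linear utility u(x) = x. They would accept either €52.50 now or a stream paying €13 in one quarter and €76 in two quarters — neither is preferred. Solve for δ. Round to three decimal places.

The stream is worth 13δ + 76δ² today, so 13δ + 76δ² = 52.50.
That is, 76δ² + 13δ − 52.50 = 0, a quadratic in δ.
The positive root is δ = [−13 + √(13² + 4·76·52.50)] / (2·76) = (−13 + 127.000)/152 ≈ 0.750.

δ ≈ 0.750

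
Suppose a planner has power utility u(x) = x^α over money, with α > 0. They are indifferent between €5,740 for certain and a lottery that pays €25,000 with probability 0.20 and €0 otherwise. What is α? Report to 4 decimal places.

α ≈ 1.0938

Since u(0) = 0, the lottery's EU is 0.20·25000^α.
Equating: 5740^α = 0.20·25000^α, i.e. 0.2296^α = 0.20.
α = ln(0.20) / ln(5740/25000) = -1.6094379/-1.4714166 ≈ 1.0938.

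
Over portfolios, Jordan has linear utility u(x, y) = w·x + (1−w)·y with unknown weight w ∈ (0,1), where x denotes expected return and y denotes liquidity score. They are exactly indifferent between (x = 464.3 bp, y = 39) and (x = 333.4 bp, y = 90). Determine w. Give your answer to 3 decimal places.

Indifference: w·464.3 + (1−w)·39 = w·333.4 + (1−w)·90.
Collecting terms: w·130.9 = (1−w)·51.
So w/(1−w) = 51/130.9 = 0.3896, giving w = 51/(130.9+51) = 0.280.

w = 0.280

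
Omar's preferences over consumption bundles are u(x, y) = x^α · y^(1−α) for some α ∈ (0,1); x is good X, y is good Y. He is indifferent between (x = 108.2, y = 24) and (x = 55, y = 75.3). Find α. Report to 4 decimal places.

α ≈ 0.6282

The Cobb–Douglas utilities coincide, so 108.2^α·24^(1−α) = 55^α·75.3^(1−α).
(108.2/55)^α = (75.3/24)^(1−α); take logs: α·ln(108.2/55) = (1−α)·ln(75.3/24), i.e. α·0.6766482 = (1−α)·1.1434263.
So α/(1−α) = (1.1434263)/(0.6766482) = 1.6898387, and α = 1.6898387/2.6898387 ≈ 0.6282.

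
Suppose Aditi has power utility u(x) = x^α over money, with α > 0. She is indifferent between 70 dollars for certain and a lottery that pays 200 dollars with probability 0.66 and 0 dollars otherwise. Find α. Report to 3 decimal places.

α ≈ 0.396

EU(lottery) = 0.66·200^α + 0.34·0 = 0.66·200^α.
Equating: 70^α = 0.66·200^α, i.e. 0.3500^α = 0.66.
Taking logs: α·ln(70/200) = ln(0.66), so α = -0.415515 / -1.049822 ≈ 0.396.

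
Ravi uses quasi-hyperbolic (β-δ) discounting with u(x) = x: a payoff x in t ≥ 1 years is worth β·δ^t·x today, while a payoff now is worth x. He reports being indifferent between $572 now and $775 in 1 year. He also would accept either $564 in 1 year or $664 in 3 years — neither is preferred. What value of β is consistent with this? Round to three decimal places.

β ≈ 0.801

From the later pair, β·δ^1·564 = β·δ^3·664; dividing through, δ^2 = 564/664 = 0.84940, so δ = 0.92163.
The first indifference: 572 = β·δ·775, so β = 572/(δ·775) = 572/(0.92163·775) ≈ 0.801.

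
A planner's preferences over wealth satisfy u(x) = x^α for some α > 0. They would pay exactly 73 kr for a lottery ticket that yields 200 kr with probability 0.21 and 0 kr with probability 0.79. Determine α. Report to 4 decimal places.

The lottery's expected utility is 0.21·u(200) + 0.79·u(0) = 0.21·200^α (since u(0) = 0 for α > 0).
Equating: 73^α = 0.21·200^α, i.e. 0.3650^α = 0.21.
α = ln(0.21) / ln(73/200) = -1.5606477/-1.0078579 ≈ 1.5485.

α ≈ 1.5485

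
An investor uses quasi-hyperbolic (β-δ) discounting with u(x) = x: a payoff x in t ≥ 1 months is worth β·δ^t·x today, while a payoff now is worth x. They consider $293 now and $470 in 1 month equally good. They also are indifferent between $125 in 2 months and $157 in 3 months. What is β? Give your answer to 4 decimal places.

β ≈ 0.7830

From the later pair, β·δ^2·125 = β·δ^3·157; dividing through, δ = 125/157 = 0.79618.
Substituting δ into 293 = β·δ·470: β = 293/(374.204) ≈ 0.7830.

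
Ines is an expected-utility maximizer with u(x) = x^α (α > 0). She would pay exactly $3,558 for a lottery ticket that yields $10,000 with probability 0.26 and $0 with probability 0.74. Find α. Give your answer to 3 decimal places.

α ≈ 1.304

Since u(0) = 0, the lottery's EU is 0.26·10000^α.
Setting u(3558) equal to that: 3558^α = 0.26·10000^α ⇒ (3558/10000)^α = 0.26.
Taking logs: α·ln(3558/10000) = ln(0.26), so α = -1.347074 / -1.033387 ≈ 1.304.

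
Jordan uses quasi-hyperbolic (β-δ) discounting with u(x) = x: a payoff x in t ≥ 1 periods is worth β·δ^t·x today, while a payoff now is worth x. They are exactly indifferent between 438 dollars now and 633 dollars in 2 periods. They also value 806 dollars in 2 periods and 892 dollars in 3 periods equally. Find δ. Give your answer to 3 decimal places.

δ ≈ 0.904

The second indifference involves only future payoffs, so β cancels: β·δ^2·806 = β·δ^3·892, giving δ = 806/892 = 0.90359.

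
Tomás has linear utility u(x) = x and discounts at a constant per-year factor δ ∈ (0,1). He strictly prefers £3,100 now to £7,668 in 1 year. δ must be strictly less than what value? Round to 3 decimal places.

δ < 0.404

The preference means 3100 > δ·7668.
Dividing through by 7668 gives δ < 0.40428.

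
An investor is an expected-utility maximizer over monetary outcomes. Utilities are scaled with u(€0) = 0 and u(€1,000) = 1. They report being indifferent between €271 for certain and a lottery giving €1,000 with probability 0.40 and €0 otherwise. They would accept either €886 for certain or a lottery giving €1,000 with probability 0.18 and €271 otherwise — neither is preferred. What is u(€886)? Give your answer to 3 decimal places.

From the first indifference, u(€271) = 0.40·u(€1,000) + 0.60·u(€0) = 0.40·1 + 0.60·0 = 0.40.
The second indifference gives u(€886) = 0.18·u(€1,000) + 0.82·u(€271) = 0.18·1.00 + 0.82·0.40 = 0.5080.

0.508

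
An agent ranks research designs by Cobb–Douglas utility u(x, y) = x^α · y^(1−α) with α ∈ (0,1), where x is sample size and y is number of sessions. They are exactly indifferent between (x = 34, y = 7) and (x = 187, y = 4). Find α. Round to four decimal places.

α ≈ 0.2471

The Cobb–Douglas utilities coincide, so 34^α·7^(1−α) = 187^α·4^(1−α).
Rearrange to (34/187)^α = (4/7)^(1−α) and take logs: α·-1.7047481 = (1−α)·-0.5596158.
With A = -1.7047481 and B = -0.5596158: α·A = (1−α)·B, so α = B/(A+B) = -0.5596158/-2.2643639 ≈ 0.2471.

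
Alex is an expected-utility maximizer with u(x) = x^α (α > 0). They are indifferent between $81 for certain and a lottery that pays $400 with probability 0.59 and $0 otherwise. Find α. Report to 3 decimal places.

α ≈ 0.330

The lottery's expected utility is 0.59·u(400) + 0.41·u(0) = 0.59·400^α (since u(0) = 0 for α > 0).
Equating: 81^α = 0.59·400^α, i.e. 0.2025^α = 0.59.
α = ln(0.59) / ln(81/400) = -0.527633/-1.597015 ≈ 0.330.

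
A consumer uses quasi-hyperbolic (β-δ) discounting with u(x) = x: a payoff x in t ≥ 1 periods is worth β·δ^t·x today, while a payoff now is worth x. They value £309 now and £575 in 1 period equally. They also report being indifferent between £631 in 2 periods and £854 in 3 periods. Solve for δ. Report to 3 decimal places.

Both payoffs in the second observation are in the future, so β drops out: δ^2·631 = δ^3·854 ⇒ δ = 631/854 = 0.73888.

δ ≈ 0.739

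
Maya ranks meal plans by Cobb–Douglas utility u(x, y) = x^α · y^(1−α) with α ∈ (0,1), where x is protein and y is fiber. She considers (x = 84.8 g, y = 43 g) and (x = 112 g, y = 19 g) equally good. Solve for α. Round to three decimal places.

Set the two utilities equal: 84.8^α·43^(1−α) = 112^α·19^(1−α).
Taking logs: α·ln 84.8 + (1−α)·ln 43 = α·ln 112 + (1−α)·ln 19, i.e. α·-0.278203 = (1−α)·-0.816761.
So α/(1−α) = (-0.816761)/(-0.278203) = 2.935845, and α = 2.935845/3.935845 ≈ 0.746.

α ≈ 0.746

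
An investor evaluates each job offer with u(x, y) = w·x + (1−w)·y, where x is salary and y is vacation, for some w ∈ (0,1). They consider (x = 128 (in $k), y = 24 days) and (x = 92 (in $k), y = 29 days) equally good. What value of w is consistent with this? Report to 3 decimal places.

Equating utilities: w·128 + (1−w)·24 = w·92 + (1−w)·29.
Collecting terms: w·36 = (1−w)·5.
So w/(1−w) = 5/36 = 0.1389, giving w = 5/(36+5) = 0.122.

w = 0.122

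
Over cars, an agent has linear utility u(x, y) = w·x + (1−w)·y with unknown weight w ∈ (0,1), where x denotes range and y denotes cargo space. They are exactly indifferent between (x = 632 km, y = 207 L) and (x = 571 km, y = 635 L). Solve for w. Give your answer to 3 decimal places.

w = 0.875

Indifference: w·632 + (1−w)·207 = w·571 + (1−w)·635.
Collecting terms: w·61 = (1−w)·428.
The marginal rate of substitution is 428/61, so w = 428/(61+428) = 0.875.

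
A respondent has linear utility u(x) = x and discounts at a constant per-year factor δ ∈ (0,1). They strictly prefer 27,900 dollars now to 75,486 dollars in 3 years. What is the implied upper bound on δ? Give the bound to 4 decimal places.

δ < 0.7176

Under u(x) = x this choice says 27900 > δ^3·75486.
Hence δ^3 < 27900/75486 = 0.36960, and x ↦ x^(1/3) is increasing on (0,∞).
δ < 0.36960^(1/3) = 0.7176.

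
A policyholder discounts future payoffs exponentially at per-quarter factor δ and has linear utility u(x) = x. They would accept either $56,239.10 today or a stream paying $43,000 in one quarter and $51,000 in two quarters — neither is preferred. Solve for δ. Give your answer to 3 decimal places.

δ ≈ 0.710

Present value of the stream is 43000·δ + 51000·δ². Indifference gives 43000δ + 51000δ² = 56239.10.
So 51000δ² + 43000δ − 56239.10 = 0.
The positive root is δ = [−43000 + √(43000² + 4·51000·56239.10)] / (2·51000) = (−43000 + 115420.000)/102000 ≈ 0.710.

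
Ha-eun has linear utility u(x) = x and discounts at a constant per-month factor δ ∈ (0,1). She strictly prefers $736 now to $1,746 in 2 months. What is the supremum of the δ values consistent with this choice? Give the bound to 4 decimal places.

The preference means 736 > δ^2·1746.
Hence δ^2 < 736/1746 = 0.42153, and x ↦ x^(1/2) is increasing on (0,∞).
δ < (736/1746)^(1/2) ≈ 0.6493.

δ < 0.6493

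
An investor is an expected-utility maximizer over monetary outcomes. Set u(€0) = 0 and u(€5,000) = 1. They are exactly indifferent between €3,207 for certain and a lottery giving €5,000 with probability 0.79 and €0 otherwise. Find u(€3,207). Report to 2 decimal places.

The indifference gives u(€3,207) = 0.79·u(€5,000) + 0.21·u(€0) = 0.79·1 + 0.21·0 = 0.79.

0.79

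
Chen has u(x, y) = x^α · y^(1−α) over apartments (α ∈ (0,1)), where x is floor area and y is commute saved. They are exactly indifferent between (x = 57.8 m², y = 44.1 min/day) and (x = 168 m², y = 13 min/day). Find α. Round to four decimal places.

Set the two utilities equal: 57.8^α·44.1^(1−α) = 168^α·13^(1−α).
Rearrange to (57.8/168)^α = (13/44.1)^(1−α) and take logs: α·-1.0669752 = (1−α)·-1.2215104.
Thus α·(-2.2884856) = -1.2215104, so α = -1.2215104/-2.2884856 ≈ 0.5338.

α ≈ 0.5338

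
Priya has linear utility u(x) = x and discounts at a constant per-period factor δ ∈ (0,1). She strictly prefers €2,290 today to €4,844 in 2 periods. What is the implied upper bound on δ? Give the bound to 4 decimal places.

δ < 0.6876

Comparing present values: 2290 > δ^2·4844.
So δ^2 < 2290/4844 = 0.47275; taking the square root of both positive sides preserves the inequality.
δ < 0.47275^(1/2) = 0.6876.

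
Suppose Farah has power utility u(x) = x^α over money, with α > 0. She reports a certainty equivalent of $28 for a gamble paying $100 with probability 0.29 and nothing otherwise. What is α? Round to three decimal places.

The lottery's expected utility is 0.29·u(100) + 0.71·u(0) = 0.29·100^α (since u(0) = 0 for α > 0).
Setting u(28) equal to that: 28^α = 0.29·100^α ⇒ (28/100)^α = 0.29.
Take logs: α = ln 0.29 / ln(28/100) ≈ 0.97243.

α ≈ 0.972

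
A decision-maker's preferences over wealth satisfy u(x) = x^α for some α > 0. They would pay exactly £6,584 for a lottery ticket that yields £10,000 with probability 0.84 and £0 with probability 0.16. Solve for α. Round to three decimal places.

The lottery's expected utility is 0.84·u(10000) + 0.16·u(0) = 0.84·10000^α (since u(0) = 0 for α > 0).
Equating: 6584^α = 0.84·10000^α, i.e. 0.6584^α = 0.84.
Take logs: α = ln 0.84 / ln(6584/10000) ≈ 0.41717.

α ≈ 0.417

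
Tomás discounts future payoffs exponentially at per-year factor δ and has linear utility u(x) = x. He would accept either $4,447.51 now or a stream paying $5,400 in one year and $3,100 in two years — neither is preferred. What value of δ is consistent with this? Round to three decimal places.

Present value of the stream is 5400·δ + 3100·δ². Indifference gives 5400δ + 3100δ² = 4447.51.
Rearranged: 3100δ² + 5400δ − 4447.51 = 0.
The positive root is δ = [−5400 + √(5400² + 4·3100·4447.51)] / (2·3100) = (−5400 + 9182.000)/6200 ≈ 0.610.

δ ≈ 0.610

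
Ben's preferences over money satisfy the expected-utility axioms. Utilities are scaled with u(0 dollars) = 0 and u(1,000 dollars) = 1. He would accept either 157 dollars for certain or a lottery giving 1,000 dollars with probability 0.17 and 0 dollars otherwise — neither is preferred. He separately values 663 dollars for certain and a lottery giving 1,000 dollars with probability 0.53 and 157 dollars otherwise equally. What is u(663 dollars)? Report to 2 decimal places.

0.61

From the first indifference, u(157 dollars) = 0.17·u(1,000 dollars) + 0.83·u(0 dollars) = 0.17·1 + 0.83·0 = 0.17.
Then u(663 dollars) = 0.53·u(1,000 dollars) + 0.47·u(157 dollars) = 0.53·1.00 + 0.47·0.17 = 0.6099.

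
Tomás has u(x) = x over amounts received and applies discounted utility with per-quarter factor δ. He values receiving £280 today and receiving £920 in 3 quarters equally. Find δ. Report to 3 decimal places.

δ ≈ 0.673

Indifference means u(280) = δ^3 · u(920), so δ^3 = u(280)/u(920).
With u(x) = x: δ^3 = 280/920 = 0.30435.
Hence δ = (0.30435)^(1/3) = 0.67265.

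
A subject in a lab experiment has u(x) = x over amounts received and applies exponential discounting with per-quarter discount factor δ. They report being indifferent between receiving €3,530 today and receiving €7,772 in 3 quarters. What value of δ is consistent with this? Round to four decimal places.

δ ≈ 0.7687

Indifference means u(3530) = δ^3 · u(7772), so δ^3 = u(3530)/u(7772).
With u(x) = x: δ^3 = 3530/7772 = 0.45419.
Hence δ = (0.45419)^(1/3) = 0.768683.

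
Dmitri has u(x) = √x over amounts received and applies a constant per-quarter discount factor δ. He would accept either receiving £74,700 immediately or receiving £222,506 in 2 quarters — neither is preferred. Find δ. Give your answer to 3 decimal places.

Equating discounted utilities: u(74700) = δ^2·u(222506) ⇒ δ^2 = u(74700)/u(222506).
With u(x) = √x: δ^2 = √74700/√222506 = √(74700/222506) = 0.57941.
Taking the square root: δ = 0.57941^(1/2) ≈ 0.761.

δ ≈ 0.761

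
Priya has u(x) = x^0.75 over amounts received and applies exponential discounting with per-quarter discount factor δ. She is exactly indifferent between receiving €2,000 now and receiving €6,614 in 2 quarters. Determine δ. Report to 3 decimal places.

Equating discounted utilities: u(2000) = δ^2·u(6614) ⇒ δ^2 = u(2000)/u(6614).
Since u(x) = x^0.75, δ^2 = (2000/6614)^0.75 = 0.30239^0.75 = 0.40778.
Taking the square root: δ = 0.40778^(1/2) ≈ 0.639.

δ ≈ 0.639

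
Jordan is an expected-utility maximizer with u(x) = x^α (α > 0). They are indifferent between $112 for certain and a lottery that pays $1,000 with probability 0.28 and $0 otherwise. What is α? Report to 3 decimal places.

The lottery's expected utility is 0.28·u(1000) + 0.72·u(0) = 0.28·1000^α (since u(0) = 0 for α > 0).
Equating: 112^α = 0.28·1000^α, i.e. 0.1120^α = 0.28.
Taking logs: α·ln(112/1000) = ln(0.28), so α = -1.272966 / -2.189256 ≈ 0.581.

α ≈ 0.581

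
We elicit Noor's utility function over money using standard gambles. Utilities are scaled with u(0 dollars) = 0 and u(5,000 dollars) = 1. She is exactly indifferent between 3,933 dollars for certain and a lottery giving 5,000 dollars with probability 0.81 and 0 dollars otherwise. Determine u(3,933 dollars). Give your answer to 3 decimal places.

0.810

The indifference gives u(3,933 dollars) = 0.81·u(5,000 dollars) + 0.19·u(0 dollars) = 0.81·1 + 0.19·0 = 0.81.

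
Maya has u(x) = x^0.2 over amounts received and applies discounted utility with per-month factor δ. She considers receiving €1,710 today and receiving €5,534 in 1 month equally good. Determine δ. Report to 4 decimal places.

δ ≈ 0.7907

Indifference means u(1710) = δ · u(5534), so δ = u(1710)/u(5534).
With u(x) = x^0.2: δ = 1710^0.2/5534^0.2 = (1710/5534)^0.2 = 0.79066.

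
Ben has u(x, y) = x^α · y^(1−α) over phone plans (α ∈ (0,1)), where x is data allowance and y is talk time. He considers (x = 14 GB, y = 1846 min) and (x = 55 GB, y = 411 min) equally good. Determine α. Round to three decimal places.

α ≈ 0.523

Set the two utilities equal: 14^α·1846^(1−α) = 55^α·411^(1−α).
Rearrange to (14/55)^α = (411/1846)^(1−α) and take logs: α·-1.368276 = (1−α)·-1.502183.
So α/(1−α) = (-1.502183)/(-1.368276) = 1.097865, and α = 1.097865/2.097865 ≈ 0.523.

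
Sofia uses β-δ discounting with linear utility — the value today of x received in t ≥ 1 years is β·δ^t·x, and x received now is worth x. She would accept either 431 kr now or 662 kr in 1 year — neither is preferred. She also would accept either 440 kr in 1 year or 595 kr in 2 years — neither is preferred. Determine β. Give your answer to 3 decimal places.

β ≈ 0.880

From the later pair, β·δ^1·440 = β·δ^2·595; dividing through, δ = 440/595 = 0.73950.
The first indifference: 431 = β·δ·662, so β = 431/(δ·662) = 431/(0.73950·662) ≈ 0.880.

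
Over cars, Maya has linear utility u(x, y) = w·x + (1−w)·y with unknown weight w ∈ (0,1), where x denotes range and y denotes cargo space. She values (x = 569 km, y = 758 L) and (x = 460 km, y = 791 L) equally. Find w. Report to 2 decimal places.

w = 0.23

Equating utilities: w·569 + (1−w)·758 = w·460 + (1−w)·791.
Collecting terms: w·109 = (1−w)·33.
The marginal rate of substitution is 33/109, so w = 33/(109+33) = 0.23.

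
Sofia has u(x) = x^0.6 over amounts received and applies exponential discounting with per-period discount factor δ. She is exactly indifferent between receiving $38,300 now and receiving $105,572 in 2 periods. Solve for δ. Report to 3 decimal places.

δ ≈ 0.738

Equating discounted utilities: u(38300) = δ^2·u(105572) ⇒ δ^2 = u(38300)/u(105572).
With u(x) = x^0.6: δ^2 = 38300^0.6/105572^0.6 = (38300/105572)^0.6 = 0.54424.
Hence δ = (0.54424)^(1/2) = 0.73773.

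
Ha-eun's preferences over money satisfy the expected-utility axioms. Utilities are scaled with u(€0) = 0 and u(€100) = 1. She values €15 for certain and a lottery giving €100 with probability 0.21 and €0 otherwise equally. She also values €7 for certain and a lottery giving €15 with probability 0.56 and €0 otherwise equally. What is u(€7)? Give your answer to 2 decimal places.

The first gamble pins u(€15): it must equal 0.21·1 + 0.79·0 = 0.21.
Then u(€7) = 0.56·u(€15) + 0.44·u(€0) = 0.56·0.21 + 0.44·0.00 = 0.1176.

0.12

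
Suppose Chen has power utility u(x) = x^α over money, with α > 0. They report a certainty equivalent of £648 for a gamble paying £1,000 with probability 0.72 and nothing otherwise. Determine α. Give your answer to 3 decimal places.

Since u(0) = 0, the lottery's EU is 0.72·1000^α.
Setting u(648) equal to that: 648^α = 0.72·1000^α ⇒ (648/1000)^α = 0.72.
Taking logs: α·ln(648/1000) = ln(0.72), so α = -0.328504 / -0.433865 ≈ 0.757.

α ≈ 0.757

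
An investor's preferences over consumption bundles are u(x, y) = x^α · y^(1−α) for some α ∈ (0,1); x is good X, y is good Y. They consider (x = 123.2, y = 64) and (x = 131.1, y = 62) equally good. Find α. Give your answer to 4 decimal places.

Set the two utilities equal: 123.2^α·64^(1−α) = 131.1^α·62^(1−α).
Rearrange to (123.2/131.1)^α = (62/64)^(1−α) and take logs: α·-0.0621513 = (1−α)·-0.0317487.
With A = -0.0621513 and B = -0.0317487: α·A = (1−α)·B, so α = B/(A+B) = -0.0317487/-0.0939000 ≈ 0.3381.

α ≈ 0.3381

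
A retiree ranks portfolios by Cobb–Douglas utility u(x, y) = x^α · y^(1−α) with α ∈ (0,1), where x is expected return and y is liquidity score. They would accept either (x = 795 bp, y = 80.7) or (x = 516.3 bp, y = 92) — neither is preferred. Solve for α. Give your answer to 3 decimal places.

Indifference: 795^α · 80.7^(1−α) = 516.3^α · 92^(1−α).
Rearrange to (795/516.3)^α = (92/80.7)^(1−α) and take logs: α·0.431654 = (1−α)·0.131050.
With A = 0.431654 and B = 0.131050: α·A = (1−α)·B, so α = B/(A+B) = 0.131050/0.562704 ≈ 0.233.

α ≈ 0.233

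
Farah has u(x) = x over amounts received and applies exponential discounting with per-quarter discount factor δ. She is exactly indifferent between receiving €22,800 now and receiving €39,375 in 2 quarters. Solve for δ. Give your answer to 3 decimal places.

The payoff in 2 quarters is discounted by δ^2, so u(22800) = δ^2·u(39375) and δ^2 = u(22800)/u(39375).
With u(x) = x: δ^2 = 22800/39375 = 0.57905.
Hence δ = (0.57905)^(1/2) = 0.76095.

δ ≈ 0.761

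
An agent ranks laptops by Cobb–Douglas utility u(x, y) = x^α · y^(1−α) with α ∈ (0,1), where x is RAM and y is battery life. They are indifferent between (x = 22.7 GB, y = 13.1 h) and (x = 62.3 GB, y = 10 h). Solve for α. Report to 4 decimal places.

The Cobb–Douglas utilities coincide, so 22.7^α·13.1^(1−α) = 62.3^α·10^(1−α).
Rearrange to (22.7/62.3)^α = (10/13.1)^(1−α) and take logs: α·-1.0095965 = (1−α)·-0.2700271.
With A = -1.0095965 and B = -0.2700271: α·A = (1−α)·B, so α = B/(A+B) = -0.2700271/-1.2796236 ≈ 0.2110.

α ≈ 0.2110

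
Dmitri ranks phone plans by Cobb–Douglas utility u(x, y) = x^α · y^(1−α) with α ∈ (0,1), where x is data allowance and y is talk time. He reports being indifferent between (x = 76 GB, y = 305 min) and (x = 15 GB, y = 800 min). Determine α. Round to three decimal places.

The Cobb–Douglas utilities coincide, so 76^α·305^(1−α) = 15^α·800^(1−α).
Taking logs: α·ln 76 + (1−α)·ln 305 = α·ln 15 + (1−α)·ln 800, i.e. α·1.622683 = (1−α)·0.964300.
Thus α·(2.586983) = 0.964300, so α = 0.964300/2.586983 ≈ 0.373.

α ≈ 0.373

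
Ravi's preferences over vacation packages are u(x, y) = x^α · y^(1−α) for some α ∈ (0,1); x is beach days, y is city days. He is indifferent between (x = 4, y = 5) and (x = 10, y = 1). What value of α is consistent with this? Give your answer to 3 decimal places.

α ≈ 0.637

Indifference: 4^α · 5^(1−α) = 10^α · 1^(1−α).
Taking logs: α·ln 4 + (1−α)·ln 5 = α·ln 10 + (1−α)·ln 1, i.e. α·-0.916291 = (1−α)·-1.609438.
Thus α·(-2.525729) = -1.609438, so α = -1.609438/-2.525729 ≈ 0.637.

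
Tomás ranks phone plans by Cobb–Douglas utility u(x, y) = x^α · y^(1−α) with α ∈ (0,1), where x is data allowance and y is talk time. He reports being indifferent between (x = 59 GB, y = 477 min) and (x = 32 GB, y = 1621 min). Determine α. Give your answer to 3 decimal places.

α ≈ 0.667

Set the two utilities equal: 59^α·477^(1−α) = 32^α·1621^(1−α).
(59/32)^α = (1621/477)^(1−α); take logs: α·ln(59/32) = (1−α)·ln(1621/477), i.e. α·0.611802 = (1−α)·1.223282.
With A = 0.611802 and B = 1.223282: α·A = (1−α)·B, so α = B/(A+B) = 1.223282/1.835084 ≈ 0.667.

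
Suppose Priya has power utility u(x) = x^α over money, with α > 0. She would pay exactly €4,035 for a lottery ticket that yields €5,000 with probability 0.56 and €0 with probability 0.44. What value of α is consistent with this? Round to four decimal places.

Since u(0) = 0, the lottery's EU is 0.56·5000^α.
Equating: 4035^α = 0.56·5000^α, i.e. 0.8070^α = 0.56.
Taking logs: α·ln(4035/5000) = ln(0.56), so α = -0.5798185 / -0.2144316 ≈ 2.7040.

α ≈ 2.7040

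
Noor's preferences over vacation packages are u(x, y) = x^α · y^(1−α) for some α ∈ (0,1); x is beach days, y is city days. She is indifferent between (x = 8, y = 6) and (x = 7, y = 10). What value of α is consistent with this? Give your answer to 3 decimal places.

α ≈ 0.793

Set the two utilities equal: 8^α·6^(1−α) = 7^α·10^(1−α).
Taking logs: α·ln 8 + (1−α)·ln 6 = α·ln 7 + (1−α)·ln 10, i.e. α·0.133531 = (1−α)·0.510826.
So α/(1−α) = (0.510826)/(0.133531) = 3.825524, and α = 3.825524/4.825524 ≈ 0.793.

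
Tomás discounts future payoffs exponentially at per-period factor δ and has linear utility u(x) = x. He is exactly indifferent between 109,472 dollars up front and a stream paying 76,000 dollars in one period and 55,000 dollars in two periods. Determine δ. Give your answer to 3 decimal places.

δ ≈ 0.880

Present value of the stream is 76000·δ + 55000·δ². Indifference gives 76000δ + 55000δ² = 109472.
Rearranged: 55000δ² + 76000δ − 109472 = 0.
By the quadratic formula (taking the positive root), δ = (−76000 + √29859840000.00) / 110000 ≈ 0.880.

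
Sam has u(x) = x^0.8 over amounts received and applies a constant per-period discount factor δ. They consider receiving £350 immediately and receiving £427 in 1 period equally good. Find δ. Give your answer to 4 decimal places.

δ ≈ 0.8529

Equating discounted utilities: u(350) = δ·u(427) ⇒ δ = u(350)/u(427).
With u(x) = x^0.8: δ = 350^0.8/427^0.8 = (350/427)^0.8 = 0.85293.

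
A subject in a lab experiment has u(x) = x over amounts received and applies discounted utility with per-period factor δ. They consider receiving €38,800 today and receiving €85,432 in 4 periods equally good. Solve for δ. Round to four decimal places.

δ ≈ 0.8209

The payoff in 4 periods is discounted by δ^4, so u(38800) = δ^4·u(85432) and δ^4 = u(38800)/u(85432).
With u(x) = x: δ^4 = 38800/85432 = 0.45416.
Hence δ = (0.45416)^(1/4) = 0.820924.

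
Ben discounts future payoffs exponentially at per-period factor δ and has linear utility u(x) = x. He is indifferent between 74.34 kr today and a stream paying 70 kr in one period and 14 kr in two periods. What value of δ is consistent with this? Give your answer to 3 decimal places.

δ ≈ 0.900

Present value of the stream is 70·δ + 14·δ². Indifference gives 70δ + 14δ² = 74.34.
So 14δ² + 70δ − 74.34 = 0.
δ = (−70 + √(70² + 4·14·74.34)) / (2·14) = (−70 + √9063.04) / 28 ≈ 0.900.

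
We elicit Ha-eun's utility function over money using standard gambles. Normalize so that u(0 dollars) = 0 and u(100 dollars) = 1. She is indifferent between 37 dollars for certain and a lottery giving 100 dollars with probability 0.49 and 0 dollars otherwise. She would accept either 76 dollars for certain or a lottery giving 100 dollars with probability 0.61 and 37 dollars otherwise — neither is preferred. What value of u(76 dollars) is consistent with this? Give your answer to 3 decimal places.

The first gamble pins u(37 dollars): it must equal 0.49·1 + 0.51·0 = 0.49.
Chaining: u(76 dollars) = 0.61·1.00 + 0.39·0.49 = 0.8011.

0.801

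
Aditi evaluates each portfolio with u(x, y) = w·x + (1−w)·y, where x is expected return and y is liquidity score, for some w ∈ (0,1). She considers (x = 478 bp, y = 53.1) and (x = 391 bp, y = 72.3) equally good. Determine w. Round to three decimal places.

Indifference: w·478 + (1−w)·53.1 = w·391 + (1−w)·72.3.
Collecting terms: w·87 = (1−w)·19.2.
The marginal rate of substitution is 19.2/87, so w = 19.2/(87+19.2) = 0.181.

w = 0.181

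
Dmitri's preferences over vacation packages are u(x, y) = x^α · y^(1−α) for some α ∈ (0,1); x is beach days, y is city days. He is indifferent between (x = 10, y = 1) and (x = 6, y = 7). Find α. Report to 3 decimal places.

The Cobb–Douglas utilities coincide, so 10^α·1^(1−α) = 6^α·7^(1−α).
(10/6)^α = (7/1)^(1−α); take logs: α·ln(10/6) = (1−α)·ln(7/1), i.e. α·0.510826 = (1−α)·1.945910.
Thus α·(2.456736) = 1.945910, so α = 1.945910/2.456736 ≈ 0.792.

α ≈ 0.792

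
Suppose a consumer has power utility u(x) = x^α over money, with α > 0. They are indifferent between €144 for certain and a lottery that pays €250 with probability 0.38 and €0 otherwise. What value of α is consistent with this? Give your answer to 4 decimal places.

α ≈ 1.7540

The lottery's expected utility is 0.38·u(250) + 0.62·u(0) = 0.38·250^α (since u(0) = 0 for α > 0).
Equating: 144^α = 0.38·250^α, i.e. 0.5760^α = 0.38.
Taking logs: α·ln(144/250) = ln(0.38), so α = -0.9675840 / -0.5516476 ≈ 1.7540.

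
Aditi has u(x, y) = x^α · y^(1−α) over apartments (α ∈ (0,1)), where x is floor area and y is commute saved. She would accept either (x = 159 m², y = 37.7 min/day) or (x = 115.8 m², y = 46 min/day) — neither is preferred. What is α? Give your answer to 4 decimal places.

α ≈ 0.3856

Indifference: 159^α · 37.7^(1−α) = 115.8^α · 46^(1−α).
Taking logs: α·ln 159 + (1−α)·ln 37.7 = α·ln 115.8 + (1−α)·ln 46, i.e. α·0.3170396 = (1−α)·0.1989813.
So α/(1−α) = (0.1989813)/(0.3170396) = 0.6276229, and α = 0.6276229/1.6276229 ≈ 0.3856.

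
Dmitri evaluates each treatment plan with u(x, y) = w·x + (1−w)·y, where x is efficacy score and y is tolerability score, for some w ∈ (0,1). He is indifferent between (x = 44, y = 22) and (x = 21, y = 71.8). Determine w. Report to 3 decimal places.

u(44,22) = u(21,71.8) means w·44 + (1−w)·22 = w·21 + (1−w)·71.8.
Collecting terms: w·23 = (1−w)·49.8.
Hence w = 49.8/(23+49.8) = 49.8/72.8 = 0.684.

w = 0.684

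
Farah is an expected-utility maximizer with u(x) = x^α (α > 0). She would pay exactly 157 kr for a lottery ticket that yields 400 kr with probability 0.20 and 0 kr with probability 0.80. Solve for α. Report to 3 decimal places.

The lottery's expected utility is 0.20·u(400) + 0.80·u(0) = 0.20·400^α (since u(0) = 0 for α > 0).
Equating: 157^α = 0.20·400^α, i.e. 0.3925^α = 0.20.
Taking logs: α·ln(157/400) = ln(0.20), so α = -1.609438 / -0.935219 ≈ 1.721.

α ≈ 1.721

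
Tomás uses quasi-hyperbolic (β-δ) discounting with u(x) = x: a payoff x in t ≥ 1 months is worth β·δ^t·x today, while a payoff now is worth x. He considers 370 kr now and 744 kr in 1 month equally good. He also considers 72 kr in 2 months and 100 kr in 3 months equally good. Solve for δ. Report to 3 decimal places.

δ ≈ 0.720

From the later pair, β·δ^2·72 = β·δ^3·100; dividing through, δ = 72/100 = 0.72000.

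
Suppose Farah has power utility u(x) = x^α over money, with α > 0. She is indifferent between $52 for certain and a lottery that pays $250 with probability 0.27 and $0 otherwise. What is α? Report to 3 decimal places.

The lottery's expected utility is 0.27·u(250) + 0.73·u(0) = 0.27·250^α (since u(0) = 0 for α > 0).
Indifference: 52^α = 0.27·250^α, so (52/250)^α = 0.27.
Take logs: α = ln 0.27 / ln(52/250) ≈ 0.83385.

α ≈ 0.834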